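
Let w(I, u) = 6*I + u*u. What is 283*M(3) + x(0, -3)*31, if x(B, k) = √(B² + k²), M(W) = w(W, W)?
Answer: 7734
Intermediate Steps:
w(I, u) = u² + 6*I (w(I, u) = 6*I + u² = u² + 6*I)
M(W) = W² + 6*W
283*M(3) + x(0, -3)*31 = 283*(3*(6 + 3)) + √(0² + (-3)²)*31 = 283*(3*9) + √(0 + 9)*31 = 283*27 + √9*31 = 7641 + 3*31 = 7641 + 93 = 7734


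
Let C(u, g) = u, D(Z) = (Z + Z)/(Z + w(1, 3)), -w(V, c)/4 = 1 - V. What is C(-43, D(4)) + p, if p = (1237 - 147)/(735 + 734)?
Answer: -62077/1469 ≈ -42.258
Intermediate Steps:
w(V, c) = -4 + 4*V (w(V, c) = -4*(1 - V) = -4 + 4*V)
D(Z) = 2 (D(Z) = (Z + Z)/(Z + (-4 + 4*1)) = (2*Z)/(Z + (-4 + 4)) = (2*Z)/(Z + 0) = (2*Z)/Z = 2)
p = 1090/1469 ≈ 0.74200
C(-43, D(4)) + p = -43 + 1090/1469 = -62077/1469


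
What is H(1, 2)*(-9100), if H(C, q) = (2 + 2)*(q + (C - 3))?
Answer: 0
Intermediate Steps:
H(C, q) = -12 + 4*C + 4*q (H(C, q) = 4*(q + (-3 + C)) = 4*(-3 + C + q) = -12 + 4*C + 4*q)
H(1, 2)*(-9100) = (-12 + 4*1 + 4*2)*(-9100) = (-12 + 4 + 8)*(-9100) = 0*(-9100) = 0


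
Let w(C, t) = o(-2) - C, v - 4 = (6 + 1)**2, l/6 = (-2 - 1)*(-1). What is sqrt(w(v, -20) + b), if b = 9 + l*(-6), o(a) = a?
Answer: I*sqrt(154) ≈ 12.41*I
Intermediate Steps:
l = 18 (l = 6*((-2 - 1)*(-1)) = 6*(-3*(-1)) = 6*3 = 18)
v = 53 (v = 4 + (6 + 1)**2 = 4 + 7**2 = 4 + 49 = 53)
w(C, t) = -2 - C
b = -99 (b = 9 + 18*(-6) = 9 - 108 = -99)
sqrt(w(v, -20) + b) = sqrt((-2 - 1*53) - 99) = sqrt((-2 - 53) - 99) = sqrt(-55 - 99) = sqrt(-154) = I*sqrt(154)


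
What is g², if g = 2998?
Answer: 8988004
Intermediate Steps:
g² = 2998² = 8988004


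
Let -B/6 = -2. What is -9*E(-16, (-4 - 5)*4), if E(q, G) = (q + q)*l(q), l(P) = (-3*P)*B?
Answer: 165888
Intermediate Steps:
B = 12 (B = -6*(-2) = 12)
l(P) = -36*P (l(P) = -3*P*12 = -36*P)
E(q, G) = -72*q² (E(q, G) = (q + q)*(-36*q) = (2*q)*(-36*q) = -72*q²)
-9*E(-16, (-4 - 5)*4) = -(-648)*(-16)² = -(-648)*256 = -9*(-18432) = 165888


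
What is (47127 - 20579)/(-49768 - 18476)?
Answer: -6637/17061 ≈ -0.38902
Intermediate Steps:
(47127 - 20579)/(-49768 - 18476) = 26548/(-68244) = 26548*(-1/68244) = -6637/17061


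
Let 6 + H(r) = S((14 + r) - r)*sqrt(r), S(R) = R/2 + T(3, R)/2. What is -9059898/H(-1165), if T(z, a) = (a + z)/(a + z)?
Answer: 24159728/29141 + 30199660*I*sqrt(1165)/29141 ≈ 829.06 + 35372.0*I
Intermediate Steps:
T(z, a) = 1
S(R) = 1/2 + R/2 (S(R) = R/2 + 1/2 = 1/2 + R/2)
H(r) = -6 + 15*sqrt(r)/2 (H(r) = -6 + (1/2 + ((14 + r) - r)/2)*sqrt(r) = -6 + (1/2 + (1/2)*14)*sqrt(r) = -6 + (1/2 + 7)*sqrt(r) = -6 + 15*sqrt(r)/2)
-9059898/H(-1165) = -9059898/(-6 + 15*sqrt(-1165)/2) = -9059898/(-6 + 15*(I*sqrt(1165))/2) = -9059898/(-6 + 15*I*sqrt(1165)/2)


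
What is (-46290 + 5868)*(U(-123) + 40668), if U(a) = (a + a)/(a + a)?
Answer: -1643922318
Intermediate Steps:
U(a) = 1 (U(a) = (2*a)/((2*a)) = (2*a)*(1/(2*a)) = 1)
(-46290 + 5868)*(U(-123) + 40668) = (-46290 + 5868)*(1 + 40668) = -40422*40669 = -1643922318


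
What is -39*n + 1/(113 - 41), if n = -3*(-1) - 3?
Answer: 1/72 ≈ 0.013889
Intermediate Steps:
n = 0 (n = 3 - 3 = 0)
-39*n + 1/(113 - 41) = -39*0 + 1/(113 - 41) = 0 + 1/72 = 1/72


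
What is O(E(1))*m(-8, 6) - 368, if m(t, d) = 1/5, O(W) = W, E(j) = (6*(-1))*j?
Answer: -1846/5 ≈ -369.20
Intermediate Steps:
E(j) = -6*j
m(t, d) = ⅕
O(E(1))*m(-8, 6) - 368 = -6*1*(⅕) - 368 = -6*⅕ - 368 = -6/5 - 368 = -1846/5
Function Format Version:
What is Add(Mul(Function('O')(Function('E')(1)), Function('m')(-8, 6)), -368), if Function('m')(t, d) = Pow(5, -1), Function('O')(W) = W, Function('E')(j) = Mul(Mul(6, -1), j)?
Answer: Rational(-1846, 5) ≈ -369.20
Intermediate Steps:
Function('E')(j) = Mul(-6, j)
Function('m')(t, d) = Rational(1, 5)
Add(Mul(Function('O')(Function('E')(1)), Function('m')(-8, 6)), -368) = Add(Mul(Mul(-6, 1), Rational(1, 5)), -368) = Add(Mul(-6, Rational(1, 5)), -368) = Add(Rational(-6, 5), -368) = Rational(-1846, 5)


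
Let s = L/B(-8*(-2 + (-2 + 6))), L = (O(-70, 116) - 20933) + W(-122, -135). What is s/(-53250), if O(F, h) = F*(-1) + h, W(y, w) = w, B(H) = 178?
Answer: 10441/4739250 ≈ 0.0022031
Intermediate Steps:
O(F, h) = h - F (O(F, h) = -F + h = h - F)
L = -20882 (L = ((116 - 1*(-70)) - 20933) - 135 = ((116 + 70) - 20933) - 135 = (186 - 20933) - 135 = -20747 - 135 = -20882)
s = -10441/89 (s = -20882/178 = -20882*1/178 = -10441/89 ≈ -117.31)
s/(-53250) = -10441/89/(-53250) = -10441/89*(-1/53250) = 10441/4739250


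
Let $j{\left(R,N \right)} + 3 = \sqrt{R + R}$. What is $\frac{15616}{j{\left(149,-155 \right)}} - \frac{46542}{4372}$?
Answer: $\frac{95684409}{631754} + \frac{15616 \sqrt{298}}{289} \approx 1084.2$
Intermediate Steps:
$j{\left(R,N \right)} = -3 + \sqrt{2} \sqrt{R}$ ($j{\left(R,N \right)} = -3 + \sqrt{R + R} = -3 + \sqrt{2 R} = -3 + \sqrt{2} \sqrt{R}$)
$\frac{15616}{j{\left(149,-155 \right)}} - \frac{46542}{4372} = \frac{15616}{-3 + \sqrt{2} \sqrt{149}} - \frac{46542}{4372} = \frac{15616}{-3 + \sqrt{298}} - \frac{23271}{2186} = - \frac{23271}{2186} + \frac{15616}{-3 + \sqrt{298}}$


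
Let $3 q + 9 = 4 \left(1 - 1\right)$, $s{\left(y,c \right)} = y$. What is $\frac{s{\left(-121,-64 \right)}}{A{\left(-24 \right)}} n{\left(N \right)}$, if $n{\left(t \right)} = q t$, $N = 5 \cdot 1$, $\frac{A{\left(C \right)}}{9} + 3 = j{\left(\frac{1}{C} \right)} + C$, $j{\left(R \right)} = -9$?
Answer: $- \frac{605}{108} \approx -5.6019$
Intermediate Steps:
$A{\left(C \right)} = -108 + 9 C$ ($A{\left(C \right)} = -27 + 9 \left(-9 + C\right) = -27 + \left(-81 + 9 C\right) = -108 + 9 C$)
$N = 5$
$q = -3$ ($q = -3 + \frac{4 \left(1 - 1\right)}{3} = -3 + \frac{4 \cdot 0}{3} = -3 + \frac{1}{3} \cdot 0 = -3 + 0 = -3$)
$n{\left(t \right)} = - 3 t$
$\frac{s{\left(-121,-64 \right)}}{A{\left(-24 \right)}} n{\left(N \right)} = - \frac{121}{-108 + 9 \left(-24\right)} \left(\left(-3\right) 5\right) = - \frac{121}{-108 - 216} \left(-15\right) = - \frac{121}{-324} \left(-15\right) = \left(-121\right) \left(- \frac{1}{324}\right) \left(-15\right) = \frac{121}{324} \left(-15\right) = - \frac{605}{108}$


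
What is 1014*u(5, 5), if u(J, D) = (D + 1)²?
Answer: 36504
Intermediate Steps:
u(J, D) = (1 + D)²
1014*u(5, 5) = 1014*(1 + 5)² = 1014*6² = 1014*36 = 36504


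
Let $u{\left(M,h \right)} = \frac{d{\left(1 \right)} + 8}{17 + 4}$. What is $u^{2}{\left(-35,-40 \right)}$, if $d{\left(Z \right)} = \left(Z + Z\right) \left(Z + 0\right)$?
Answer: $\frac{100}{441} \approx 0.22676$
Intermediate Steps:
$d{\left(Z \right)} = 2 Z^{2}$ ($d{\left(Z \right)} = 2 Z Z = 2 Z^{2}$)
$u{\left(M,h \right)} = \frac{10}{21}$ ($u{\left(M,h \right)} = \frac{2 \cdot 1^{2} + 8}{17 + 4} = \frac{2 \cdot 1 + 8}{21} = \left(2 + 8\right) \frac{1}{21} = 10 \cdot \frac{1}{21} = \frac{10}{21}$)
$u^{2}{\left(-35,-40 \right)} = \left(\frac{10}{21}\right)^{2} = \frac{100}{441}$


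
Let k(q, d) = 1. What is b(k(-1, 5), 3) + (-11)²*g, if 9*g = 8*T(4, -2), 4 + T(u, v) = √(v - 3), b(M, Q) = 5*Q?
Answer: -3737/9 + 968*I*√5/9 ≈ -415.22 + 240.5*I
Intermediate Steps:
T(u, v) = -4 + √(-3 + v) (T(u, v) = -4 + √(v - 3) = -4 + √(-3 + v))
g = -32/9 + 8*I*√5/9 (g = (8*(-4 + √(-3 - 2)))/9 = (8*(-4 + √(-5)))/9 = (8*(-4 + I*√5))/9 = (-32 + 8*I*√5)/9 = -32/9 + 8*I*√5/9 ≈ -3.5556 + 1.9876*I)
b(k(-1, 5), 3) + (-11)²*g = 5*3 + (-11)²*(-32/9 + 8*I*√5/9) = 15 + 121*(-32/9 + 8*I*√5/9) = 15 + (-3872/9 + 968*I*√5/9) = -3737/9 + 968*I*√5/9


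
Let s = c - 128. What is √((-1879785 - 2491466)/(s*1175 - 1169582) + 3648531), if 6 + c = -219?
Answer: √9158502388356004026/1584357 ≈ 1910.1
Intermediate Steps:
c = -225 (c = -6 - 219 = -225)
s = -353 (s = -225 - 128 = -353)
√((-1879785 - 2491466)/(s*1175 - 1169582) + 3648531) = √((-1879785 - 2491466)/(-353*1175 - 1169582) + 3648531) = √(-4371251/(-414775 - 1169582) + 3648531) = √(-4371251/(-1584357) + 3648531) = √(-4371251*(-1/1584357) + 3648531) = √(4371251/1584357 + 3648531) = √(5780580000818/1584357) = √9158502388356004026/1584357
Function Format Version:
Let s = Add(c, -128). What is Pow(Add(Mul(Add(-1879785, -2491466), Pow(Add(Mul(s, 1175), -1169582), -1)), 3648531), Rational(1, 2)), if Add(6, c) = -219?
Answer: Mul(Rational(1, 1584357), Pow(9158502388356004026, Rational(1, 2))) ≈ 1910.1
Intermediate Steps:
c = -225 (c = Add(-6, -219) = -225)
s = -353 (s = Add(-225, -128) = -353)
Pow(Add(Mul(Add(-1879785, -2491466), Pow(Add(Mul(s, 1175), -1169582), -1)), 3648531), Rational(1, 2)) = Pow(Add(Mul(Add(-1879785, -2491466), Pow(Add(Mul(-353, 1175), -1169582), -1)), 3648531), Rational(1, 2)) = Pow(Add(Mul(-4371251, Pow(Add(-414775, -1169582), -1)), 3648531), Rational(1, 2)) = Pow(Add(Mul(-4371251, Pow(-1584357, -1)), 3648531), Rational(1, 2)) = Pow(Add(Mul(-4371251, Rational(-1, 1584357)), 3648531), Rational(1, 2)) = Pow(Add(Rational(4371251, 1584357), 3648531), Rational(1, 2)) = Pow(Rational(5780580000818, 1584357), Rational(1, 2)) = Mul(Rational(1, 1584357), Pow(9158502388356004026, Rational(1, 2)))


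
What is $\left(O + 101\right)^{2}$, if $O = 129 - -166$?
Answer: $156816$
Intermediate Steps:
$O = 295$ ($O = 129 + 166 = 295$)
$\left(O + 101\right)^{2} = \left(295 + 101\right)^{2} = 396^{2} = 156816$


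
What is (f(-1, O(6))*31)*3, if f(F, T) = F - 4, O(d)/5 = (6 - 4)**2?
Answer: -465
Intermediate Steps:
O(d) = 20 (O(d) = 5*(6 - 4)**2 = 5*2**2 = 5*4 = 20)
f(F, T) = -4 + F
(f(-1, O(6))*31)*3 = ((-4 - 1)*31)*3 = -5*31*3 = -155*3 = -465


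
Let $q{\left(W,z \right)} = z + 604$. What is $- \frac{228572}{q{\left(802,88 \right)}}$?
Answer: $- \frac{57143}{173} \approx -330.31$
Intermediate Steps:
$q{\left(W,z \right)} = 604 + z$
$- \frac{228572}{q{\left(802,88 \right)}} = - \frac{228572}{604 + 88} = - \frac{228572}{692} = \left(-228572\right) \frac{1}{692} = - \frac{57143}{173}$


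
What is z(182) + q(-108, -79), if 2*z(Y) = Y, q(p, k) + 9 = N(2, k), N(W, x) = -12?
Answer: 70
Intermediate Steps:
q(p, k) = -21 (q(p, k) = -9 - 12 = -21)
z(Y) = Y/2
z(182) + q(-108, -79) = (½)*182 - 21 = 91 - 21 = 70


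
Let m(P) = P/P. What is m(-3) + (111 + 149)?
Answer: 261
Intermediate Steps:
m(P) = 1
m(-3) + (111 + 149) = 1 + (111 + 149) = 1 + 260 = 261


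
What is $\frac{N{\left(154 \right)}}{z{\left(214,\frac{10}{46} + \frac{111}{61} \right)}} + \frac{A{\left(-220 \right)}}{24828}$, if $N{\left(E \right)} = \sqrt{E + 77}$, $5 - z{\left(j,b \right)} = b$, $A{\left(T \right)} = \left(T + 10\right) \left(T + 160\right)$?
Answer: $\frac{1050}{2069} + \frac{1403 \sqrt{231}}{4157} \approx 5.6371$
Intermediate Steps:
$A{\left(T \right)} = \left(10 + T\right) \left(160 + T\right)$
$z{\left(j,b \right)} = 5 - b$
$N{\left(E \right)} = \sqrt{77 + E}$
$\frac{N{\left(154 \right)}}{z{\left(214,\frac{10}{46} + \frac{111}{61} \right)}} + \frac{A{\left(-220 \right)}}{24828} = \frac{\sqrt{77 + 154}}{5 - \left(\frac{10}{46} + \frac{111}{61}\right)} + \frac{1600 + \left(-220\right)^{2} + 170 \left(-220\right)}{24828} = \frac{\sqrt{231}}{5 - \left(10 \cdot \frac{1}{46} + 111 \cdot \frac{1}{61}\right)} + \left(1600 + 48400 - 37400\right) \frac{1}{24828} = \frac{\sqrt{231}}{5 - \left(\frac{5}{23} + \frac{111}{61}\right)} + 12600 \cdot \frac{1}{24828} = \frac{\sqrt{231}}{5 - \frac{2858}{1403}} + \frac{1050}{2069} = \frac{\sqrt{231}}{\frac{4157}{1403}} + \frac{1050}{2069} = \sqrt{231} \cdot \frac{1403}{4157} + \frac{1050}{2069} = \frac{1403 \sqrt{231}}{4157} + \frac{1050}{2069} = \frac{1050}{2069} + \frac{1403 \sqrt{231}}{4157}$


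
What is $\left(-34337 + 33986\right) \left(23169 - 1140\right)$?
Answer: $-7732179$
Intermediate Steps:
$\left(-34337 + 33986\right) \left(23169 - 1140\right) = \left(-351\right) 22029 = -7732179$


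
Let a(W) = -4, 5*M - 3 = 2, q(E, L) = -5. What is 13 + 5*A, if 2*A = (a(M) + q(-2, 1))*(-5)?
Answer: 251/2 ≈ 125.50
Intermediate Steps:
M = 1 (M = 3/5 + (1/5)*2 = 3/5 + 2/5 = 1)
A = 45/2 (A = ((-4 - 5)*(-5))/2 = (-9*(-5))/2 = (1/2)*45 = 45/2 ≈ 22.500)
13 + 5*A = 13 + 5*(45/2) = 13 + 225/2 = 251/2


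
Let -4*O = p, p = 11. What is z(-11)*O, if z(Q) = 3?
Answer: -33/4 ≈ -8.2500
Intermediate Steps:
O = -11/4 (O = -1/4*11 = -11/4 ≈ -2.7500)
z(-11)*O = 3*(-11/4) = -33/4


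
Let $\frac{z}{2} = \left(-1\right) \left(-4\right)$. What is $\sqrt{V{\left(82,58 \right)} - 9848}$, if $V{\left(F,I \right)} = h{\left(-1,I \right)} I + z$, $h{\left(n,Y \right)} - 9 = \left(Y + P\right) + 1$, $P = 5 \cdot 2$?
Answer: $2 i \sqrt{1329} \approx 72.911 i$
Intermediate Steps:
$P = 10$
$z = 8$ ($z = 2 \left(\left(-1\right) \left(-4\right)\right) = 2 \cdot 4 = 8$)
$h{\left(n,Y \right)} = 20 + Y$ ($h{\left(n,Y \right)} = 9 + \left(\left(Y + 10\right) + 1\right) = 9 + \left(\left(10 + Y\right) + 1\right) = 9 + \left(11 + Y\right) = 20 + Y$)
$V{\left(F,I \right)} = 8 + I \left(20 + I\right)$ ($V{\left(F,I \right)} = \left(20 + I\right) I + 8 = I \left(20 + I\right) + 8 = 8 + I \left(20 + I\right)$)
$\sqrt{V{\left(82,58 \right)} - 9848} = \sqrt{\left(8 + 58 \left(20 + 58\right)\right) - 9848} = \sqrt{\left(8 + 58 \cdot 78\right) - 9848} = \sqrt{\left(8 + 4524\right) - 9848} = \sqrt{4532 - 9848} = \sqrt{-5316} = 2 i \sqrt{1329}$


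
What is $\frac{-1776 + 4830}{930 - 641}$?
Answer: $\frac{3054}{289} \approx 10.567$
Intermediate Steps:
$\frac{-1776 + 4830}{930 - 641} = \frac{3054}{289}$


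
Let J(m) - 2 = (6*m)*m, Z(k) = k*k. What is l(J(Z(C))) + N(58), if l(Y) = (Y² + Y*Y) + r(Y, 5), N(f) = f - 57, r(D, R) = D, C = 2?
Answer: 19307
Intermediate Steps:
Z(k) = k²
N(f) = -57 + f
J(m) = 2 + 6*m² (J(m) = 2 + (6*m)*m = 2 + 6*m²)
l(Y) = Y + 2*Y² (l(Y) = (Y² + Y*Y) + Y = (Y² + Y²) + Y = 2*Y² + Y = Y + 2*Y²)
l(J(Z(C))) + N(58) = (2 + 6*(2²)²)*(1 + 2*(2 + 6*(2²)²)) + (-57 + 58) = (2 + 6*4²)*(1 + 2*(2 + 6*4²)) + 1 = (2 + 6*16)*(1 + 2*(2 + 6*16)) + 1 = (2 + 96)*(1 + 2*(2 + 96)) + 1 = 98*(1 + 2*98) + 1 = 98*(1 + 196) + 1 = 98*197 + 1 = 19306 + 1 = 19307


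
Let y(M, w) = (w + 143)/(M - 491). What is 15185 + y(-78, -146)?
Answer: 8640268/569 ≈ 15185.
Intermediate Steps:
y(M, w) = (143 + w)/(-491 + M)
15185 + y(-78, -146) = 15185 + (143 - 146)/(-491 - 78) = 15185 - 3/(-569) = 15185 - 1/569*(-3) = 15185 + 3/569 = 8640268/569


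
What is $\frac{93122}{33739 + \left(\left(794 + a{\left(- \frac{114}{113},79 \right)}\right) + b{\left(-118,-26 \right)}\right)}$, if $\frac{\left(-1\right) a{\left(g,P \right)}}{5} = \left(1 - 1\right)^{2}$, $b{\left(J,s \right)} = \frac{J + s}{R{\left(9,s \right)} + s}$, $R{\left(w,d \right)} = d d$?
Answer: $\frac{30264650}{11223153} \approx 2.6966$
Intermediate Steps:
$R{\left(w,d \right)} = d^{2}$
$b{\left(J,s \right)} = \frac{J + s}{s + s^{2}}$ ($b{\left(J,s \right)} = \frac{J + s}{s^{2} + s} = \frac{J + s}{s + s^{2}}$)
$a{\left(g,P \right)} = 0$ ($a{\left(g,P \right)} = - 5 \left(1 - 1\right)^{2} = - 5 \cdot 0^{2} = \left(-5\right) 0 = 0$)
$\frac{93122}{33739 + \left(\left(794 + a{\left(- \frac{114}{113},79 \right)}\right) + b{\left(-118,-26 \right)}\right)} = \frac{93122}{33739 + \left(\left(794 + 0\right) + \frac{-118 - 26}{\left(-26\right) \left(1 - 26\right)}\right)} = \frac{93122}{33739 + \left(794 - \frac{1}{26} \frac{1}{-25} \left(-144\right)\right)} = \frac{93122}{33739 + \left(794 - \left(- \frac{1}{650}\right) \left(-144\right)\right)} = \frac{93122}{33739 + \left(794 - \frac{72}{325}\right)} = \frac{93122}{33739 + \frac{257978}{325}} = \frac{93122}{\frac{11223153}{325}} = 93122 \cdot \frac{325}{11223153} = \frac{30264650}{11223153}$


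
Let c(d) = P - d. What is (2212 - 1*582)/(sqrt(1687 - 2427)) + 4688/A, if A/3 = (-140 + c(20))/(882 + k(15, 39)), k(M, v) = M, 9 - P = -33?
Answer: -700856/59 - 163*I*sqrt(185)/37 ≈ -11879.0 - 59.92*I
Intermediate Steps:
P = 42 (P = 9 - 1*(-33) = 9 + 33 = 42)
c(d) = 42 - d
A = -118/299 (A = 3*((-140 + (42 - 1*20))/(882 + 15)) = 3*((-140 + (42 - 20))/897) = 3*((-140 + 22)*(1/897)) = 3*(-118*1/897) = 3*(-118/897) = -118/299 ≈ -0.39465)
(2212 - 1*582)/(sqrt(1687 - 2427)) + 4688/A = (2212 - 1*582)/(sqrt(1687 - 2427)) + 4688/(-118/299) = (2212 - 582)/(sqrt(-740)) + 4688*(-299/118) = 1630/((2*I*sqrt(185))) - 700856/59 = 1630*(-I*sqrt(185)/370) - 700856/59 = -163*I*sqrt(185)/37 - 700856/59 = -700856/59 - 163*I*sqrt(185)/37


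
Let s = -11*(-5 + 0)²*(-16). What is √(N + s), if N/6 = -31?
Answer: 7*√86 ≈ 64.915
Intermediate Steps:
N = -186 (N = 6*(-31) = -186)
s = 4400 (s = -11*(-5)²*(-16) = -11*25*(-16) = -275*(-16) = 4400)
√(N + s) = √(-186 + 4400) = √4214 = 7*√86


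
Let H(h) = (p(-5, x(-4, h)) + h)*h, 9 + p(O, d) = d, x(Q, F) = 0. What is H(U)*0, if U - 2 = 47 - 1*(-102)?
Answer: 0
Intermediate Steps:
U = 151 (U = 2 + (47 - 1*(-102)) = 2 + (47 + 102) = 2 + 149 = 151)
p(O, d) = -9 + d
H(h) = h*(-9 + h) (H(h) = ((-9 + 0) + h)*h = (-9 + h)*h = h*(-9 + h))
H(U)*0 = (151*(-9 + 151))*0 = (151*142)*0 = 21442*0 = 0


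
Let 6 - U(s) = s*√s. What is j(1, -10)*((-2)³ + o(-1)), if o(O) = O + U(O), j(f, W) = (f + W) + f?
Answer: 24 - 8*I ≈ 24.0 - 8.0*I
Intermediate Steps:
U(s) = 6 - s^(3/2) (U(s) = 6 - s*√s = 6 - s^(3/2))
j(f, W) = W + 2*f (j(f, W) = (W + f) + f = W + 2*f)
o(O) = 6 + O - O^(3/2) (o(O) = O + (6 - O^(3/2)) = 6 + O - O^(3/2))
j(1, -10)*((-2)³ + o(-1)) = (-10 + 2*1)*((-2)³ + (6 - 1 - (-1)^(3/2))) = (-10 + 2)*(-8 + (6 - 1 - (-1)*I)) = -8*(-8 + (6 - 1 + I)) = -8*(-8 + (5 + I)) = -8*(-3 + I) = 24 - 8*I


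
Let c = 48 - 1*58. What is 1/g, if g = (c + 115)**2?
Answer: 1/11025 ≈ 9.0703e-5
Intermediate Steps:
c = -10 (c = 48 - 58 = -10)
g = 11025 (g = (-10 + 115)**2 = 105**2 = 11025)
1/g = 1/11025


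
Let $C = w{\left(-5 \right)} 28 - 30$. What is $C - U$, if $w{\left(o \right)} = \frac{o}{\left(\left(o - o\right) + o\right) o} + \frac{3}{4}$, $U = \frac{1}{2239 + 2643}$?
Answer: $- \frac{356391}{24410} \approx -14.6$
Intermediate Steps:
$U = \frac{1}{4882} \approx 0.00020483$
$w{\left(o \right)} = \frac{3}{4} + \frac{1}{o}$ ($w{\left(o \right)} = \frac{o}{\left(0 + o\right) o} + 3 \cdot \frac{1}{4} = \frac{o}{o o} + \frac{3}{4} = \frac{o}{o^{2}} + \frac{3}{4} = \frac{1}{o} + \frac{3}{4} = \frac{3}{4} + \frac{1}{o}$)
$C = - \frac{73}{5}$ ($C = \left(\frac{3}{4} + \frac{1}{-5}\right) 28 - 30 = \left(\frac{3}{4} - \frac{1}{5}\right) 28 - 30 = \frac{11}{20} \cdot 28 - 30 = \frac{77}{5} - 30 = - \frac{73}{5} \approx -14.6$)
$C - U = - \frac{73}{5} - \frac{1}{4882} = - \frac{356391}{24410}$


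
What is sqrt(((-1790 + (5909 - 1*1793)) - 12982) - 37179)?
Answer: 3*I*sqrt(5315) ≈ 218.71*I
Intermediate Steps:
sqrt(((-1790 + (5909 - 1*1793)) - 12982) - 37179) = sqrt(((-1790 + (5909 - 1793)) - 12982) - 37179) = sqrt(((-1790 + 4116) - 12982) - 37179) = sqrt((2326 - 12982) - 37179) = sqrt(-10656 - 37179) = sqrt(-47835) = 3*I*sqrt(5315)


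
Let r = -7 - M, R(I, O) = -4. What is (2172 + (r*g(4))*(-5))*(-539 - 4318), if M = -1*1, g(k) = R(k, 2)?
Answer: -9966564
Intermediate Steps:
g(k) = -4
M = -1
r = -6 (r = -7 - 1*(-1) = -7 + 1 = -6)
(2172 + (r*g(4))*(-5))*(-539 - 4318) = (2172 - 6*(-4)*(-5))*(-539 - 4318) = (2172 + 24*(-5))*(-4857) = (2172 - 120)*(-4857) = 2052*(-4857) = -9966564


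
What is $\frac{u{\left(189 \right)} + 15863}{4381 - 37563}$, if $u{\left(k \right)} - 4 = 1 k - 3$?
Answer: $- \frac{16053}{33182} \approx -0.48379$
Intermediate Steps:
$u{\left(k \right)} = 1 + k$ ($u{\left(k \right)} = 4 + \left(1 k - 3\right) = 4 + \left(k - 3\right) = 4 + \left(-3 + k\right) = 1 + k$)
$\frac{u{\left(189 \right)} + 15863}{4381 - 37563} = \frac{\left(1 + 189\right) + 15863}{4381 - 37563} = \frac{190 + 15863}{-33182} = 16053 \left(- \frac{1}{33182}\right) = - \frac{16053}{33182}$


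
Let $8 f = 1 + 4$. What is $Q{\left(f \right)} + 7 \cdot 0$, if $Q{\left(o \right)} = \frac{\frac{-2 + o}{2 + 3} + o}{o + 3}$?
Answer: $\frac{14}{145} \approx 0.096552$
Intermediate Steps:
$f = \frac{5}{8}$ ($f = \frac{1 + 4}{8} = \frac{1}{8} \cdot 5 = \frac{5}{8} \approx 0.625$)
$Q{\left(o \right)} = \frac{- \frac{2}{5} + \frac{6 o}{5}}{3 + o}$ ($Q{\left(o \right)} = \frac{\frac{-2 + o}{5} + o}{3 + o} = \frac{\left(-2 + o\right) \frac{1}{5} + o}{3 + o} = \frac{\left(- \frac{2}{5} + \frac{o}{5}\right) + o}{3 + o} = \frac{- \frac{2}{5} + \frac{6 o}{5}}{3 + o}$)
$Q{\left(f \right)} + 7 \cdot 0 = \frac{2 \left(-1 + 3 \cdot \frac{5}{8}\right)}{5 \left(3 + \frac{5}{8}\right)} + 7 \cdot 0 = \frac{2 \left(-1 + \frac{15}{8}\right)}{5 \cdot \frac{29}{8}} + 0 = \frac{2}{5} \cdot \frac{8}{29} \cdot \frac{7}{8} + 0 = \frac{14}{145} + 0 = \frac{14}{145}$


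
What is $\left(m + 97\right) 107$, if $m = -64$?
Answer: $3531$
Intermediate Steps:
$\left(m + 97\right) 107 = \left(-64 + 97\right) 107 = 33 \cdot 107 = 3531$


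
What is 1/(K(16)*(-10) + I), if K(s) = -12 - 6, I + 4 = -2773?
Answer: -1/2597 ≈ -0.00038506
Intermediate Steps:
I = -2777 (I = -4 - 2773 = -2777)
K(s) = -18
1/(K(16)*(-10) + I) = 1/(-18*(-10) - 2777) = 1/(180 - 2777) = 1/(-2597) = -1/2597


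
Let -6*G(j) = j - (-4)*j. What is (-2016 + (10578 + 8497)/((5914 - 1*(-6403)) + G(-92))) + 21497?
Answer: 724380286/37181 ≈ 19483.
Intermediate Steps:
G(j) = -5*j/6 (G(j) = -(j - (-4)*j)/6 = -(j + 4*j)/6 = -5*j/6)
(-2016 + (10578 + 8497)/((5914 - 1*(-6403)) + G(-92))) + 21497 = (-2016 + (10578 + 8497)/((5914 - 1*(-6403)) - ⅚*(-92))) + 21497 = (-2016 + 19075/((5914 + 6403) + 230/3)) + 21497 = (-2016 + 19075/(12317 + 230/3)) + 21497 = (-2016 + 19075/(37181/3)) + 21497 = (-2016 + 19075*(3/37181)) + 21497 = (-2016 + 57225/37181) + 21497 = -74899671/37181 + 21497 = 724380286/37181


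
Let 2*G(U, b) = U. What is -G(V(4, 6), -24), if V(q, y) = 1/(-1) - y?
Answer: 7/2 ≈ 3.5000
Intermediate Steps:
V(q, y) = -1 - y (V(q, y) = 1*(-1) - y = -1 - y)
G(U, b) = U/2
-G(V(4, 6), -24) = -(-1 - 1*6)/2 = -(-1 - 6)/2 = -(-7)/2 = -1*(-7/2) = 7/2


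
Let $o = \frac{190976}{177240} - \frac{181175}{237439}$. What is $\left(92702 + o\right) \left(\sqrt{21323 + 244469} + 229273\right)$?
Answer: $\frac{111806563644730956529}{5260461045} + \frac{3901255312042184 \sqrt{4153}}{5260461045} \approx 2.1302 \cdot 10^{10}$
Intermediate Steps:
$o = \frac{1654211683}{5260461045}$ ($o = 190976 \cdot \frac{1}{177240} - \frac{181175}{237439} = \frac{23872}{22155} - \frac{181175}{237439} = \frac{1654211683}{5260461045} \approx 0.31446$)
$\left(92702 + o\right) \left(\sqrt{21323 + 244469} + 229273\right) = \left(92702 + \frac{1654211683}{5260461045}\right) \left(\sqrt{21323 + 244469} + 229273\right) = \frac{487656914005273 \left(\sqrt{265792} + 229273\right)}{5260461045} = \frac{487656914005273 \left(8 \sqrt{4153} + 229273\right)}{5260461045} = \frac{487656914005273 \left(229273 + 8 \sqrt{4153}\right)}{5260461045} = \frac{111806563644730956529}{5260461045} + \frac{3901255312042184 \sqrt{4153}}{5260461045}$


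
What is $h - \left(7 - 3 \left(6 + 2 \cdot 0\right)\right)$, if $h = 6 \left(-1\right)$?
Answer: $5$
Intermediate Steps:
$h = -6$
$h - \left(7 - 3 \left(6 + 2 \cdot 0\right)\right) = -6 - \left(7 - 3 \left(6 + 2 \cdot 0\right)\right) = -6 - \left(7 - 3 \left(6 + 0\right)\right) = -6 + \left(-7 + 3 \cdot 6\right) = -6 + \left(-7 + 18\right) = -6 + 11 = 5$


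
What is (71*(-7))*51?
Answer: -25347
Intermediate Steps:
(71*(-7))*51 = -497*51 = -25347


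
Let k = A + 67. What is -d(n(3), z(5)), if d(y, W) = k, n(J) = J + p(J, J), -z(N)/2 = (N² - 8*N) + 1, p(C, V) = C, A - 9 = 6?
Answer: -82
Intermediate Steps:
A = 15 (A = 9 + 6 = 15)
z(N) = -2 - 2*N² + 16*N (z(N) = -2*((N² - 8*N) + 1) = -2*(1 + N² - 8*N) = -2 - 2*N² + 16*N)
n(J) = 2*J (n(J) = J + J = 2*J)
k = 82 (k = 15 + 67 = 82)
d(y, W) = 82
-d(n(3), z(5)) = -1*82 = -82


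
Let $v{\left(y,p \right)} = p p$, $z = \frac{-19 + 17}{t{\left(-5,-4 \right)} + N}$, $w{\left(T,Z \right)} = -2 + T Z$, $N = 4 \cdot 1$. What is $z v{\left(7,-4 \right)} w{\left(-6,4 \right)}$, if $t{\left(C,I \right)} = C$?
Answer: $-832$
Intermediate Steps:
$N = 4$
$z = 2$ ($z = \frac{-19 + 17}{-5 + 4} = - \frac{2}{-1} = \left(-2\right) \left(-1\right) = 2$)
$v{\left(y,p \right)} = p^{2}$
$z v{\left(7,-4 \right)} w{\left(-6,4 \right)} = 2 \left(-4\right)^{2} \left(-2 - 24\right) = 2 \cdot 16 \left(-2 - 24\right) = 32 \left(-26\right) = -832$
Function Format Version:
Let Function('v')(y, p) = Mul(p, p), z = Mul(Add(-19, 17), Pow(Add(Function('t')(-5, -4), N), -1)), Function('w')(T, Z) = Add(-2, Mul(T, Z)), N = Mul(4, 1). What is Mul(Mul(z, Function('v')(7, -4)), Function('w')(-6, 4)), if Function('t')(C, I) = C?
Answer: -832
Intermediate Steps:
N = 4
z = 2 (z = Mul(Add(-19, 17), Pow(Add(-5, 4), -1)) = Mul(-2, Pow(-1, -1)) = Mul(-2, -1) = 2)
Function('v')(y, p) = Pow(p, 2)
Mul(Mul(z, Function('v')(7, -4)), Function('w')(-6, 4)) = Mul(Mul(2, Pow(-4, 2)), Add(-2, Mul(-6, 4))) = Mul(Mul(2, 16), Add(-2, -24)) = Mul(32, -26) = -832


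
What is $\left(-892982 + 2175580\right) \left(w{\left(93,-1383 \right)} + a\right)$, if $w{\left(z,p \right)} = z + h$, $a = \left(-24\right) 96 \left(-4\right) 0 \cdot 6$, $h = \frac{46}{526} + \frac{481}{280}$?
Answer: $\frac{4477205240437}{36820} \approx 1.216 \cdot 10^{8}$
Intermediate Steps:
$h = \frac{132943}{73640}$ ($h = 46 \cdot \frac{1}{526} + 481 \cdot \frac{1}{280} = \frac{23}{263} + \frac{481}{280} = \frac{132943}{73640} \approx 1.8053$)
$a = 0$ ($a = - 2304 \cdot 0 \cdot 6 = \left(-2304\right) 0 = 0$)
$w{\left(z,p \right)} = \frac{132943}{73640} + z$ ($w{\left(z,p \right)} = z + \frac{132943}{73640} = \frac{132943}{73640} + z$)
$\left(-892982 + 2175580\right) \left(w{\left(93,-1383 \right)} + a\right) = \left(-892982 + 2175580\right) \left(\left(\frac{132943}{73640} + 93\right) + 0\right) = 1282598 \left(\frac{6981463}{73640} + 0\right) = 1282598 \cdot \frac{6981463}{73640} = \frac{4477205240437}{36820}$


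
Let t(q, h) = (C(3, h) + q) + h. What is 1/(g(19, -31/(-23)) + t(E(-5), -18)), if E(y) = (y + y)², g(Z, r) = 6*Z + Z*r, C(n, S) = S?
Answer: 23/4683 ≈ 0.0049114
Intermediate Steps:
E(y) = 4*y² (E(y) = (2*y)² = 4*y²)
t(q, h) = q + 2*h (t(q, h) = (h + q) + h = q + 2*h)
1/(g(19, -31/(-23)) + t(E(-5), -18)) = 1/(19*(6 - 31/(-23)) + (4*(-5)² + 2*(-18))) = 1/(19*(6 - 31*(-1/23)) + (4*25 - 36)) = 1/(19*(6 + 31/23) + (100 - 36)) = 1/(19*(169/23) + 64) = 1/(3211/23 + 64) = 1/(4683/23) = 23/4683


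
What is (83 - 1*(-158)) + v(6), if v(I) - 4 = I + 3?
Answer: 254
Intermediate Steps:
v(I) = 7 + I (v(I) = 4 + (I + 3) = 4 + (3 + I) = 7 + I)
(83 - 1*(-158)) + v(6) = (83 - 1*(-158)) + (7 + 6) = (83 + 158) + 13 = 241 + 13 = 254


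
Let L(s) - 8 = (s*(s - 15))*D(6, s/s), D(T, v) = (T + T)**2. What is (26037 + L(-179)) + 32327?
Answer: 5058916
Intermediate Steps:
D(T, v) = 4*T**2 (D(T, v) = (2*T)**2 = 4*T**2)
L(s) = 8 + 144*s*(-15 + s) (L(s) = 8 + (s*(s - 15))*(4*6**2) = 8 + (s*(-15 + s))*(4*36) = 8 + (s*(-15 + s))*144 = 8 + 144*s*(-15 + s))
(26037 + L(-179)) + 32327 = (26037 + (8 - 2160*(-179) + 144*(-179)**2)) + 32327 = (26037 + (8 + 386640 + 144*32041)) + 32327 = (26037 + (8 + 386640 + 4613904)) + 32327 = (26037 + 5000552) + 32327 = 5026589 + 32327 = 5058916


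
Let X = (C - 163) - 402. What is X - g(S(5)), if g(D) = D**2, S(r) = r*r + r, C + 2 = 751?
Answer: -716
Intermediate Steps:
C = 749 (C = -2 + 751 = 749)
S(r) = r + r**2 (S(r) = r**2 + r = r + r**2)
X = 184 (X = (749 - 163) - 402 = 586 - 402 = 184)
X - g(S(5)) = 184 - (5*(1 + 5))**2 = 184 - (5*6)**2 = 184 - 1*30**2 = 184 - 1*900 = 184 - 900 = -716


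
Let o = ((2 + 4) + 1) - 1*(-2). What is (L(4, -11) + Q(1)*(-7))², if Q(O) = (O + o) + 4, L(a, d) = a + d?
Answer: 11025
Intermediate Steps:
o = 9 (o = (6 + 1) + 2 = 7 + 2 = 9)
Q(O) = 13 + O (Q(O) = (O + 9) + 4 = (9 + O) + 4 = 13 + O)
(L(4, -11) + Q(1)*(-7))² = ((4 - 11) + (13 + 1)*(-7))² = (-7 + 14*(-7))² = (-7 - 98)² = (-105)² = 11025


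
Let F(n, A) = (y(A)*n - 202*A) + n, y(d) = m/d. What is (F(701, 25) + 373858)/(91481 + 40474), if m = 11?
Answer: 3081812/1099625 ≈ 2.8026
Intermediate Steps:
y(d) = 11/d
F(n, A) = n - 202*A + 11*n/A (F(n, A) = ((11/A)*n - 202*A) + n = (11*n/A - 202*A) + n = (-202*A + 11*n/A) + n = n - 202*A + 11*n/A)
(F(701, 25) + 373858)/(91481 + 40474) = ((701 - 202*25 + 11*701/25) + 373858)/(91481 + 40474) = ((701 - 5050 + 11*701*(1/25)) + 373858)/131955 = ((701 - 5050 + 7711/25) + 373858)*(1/131955) = (-101014/25 + 373858)*(1/131955) = (9245436/25)*(1/131955) = 3081812/1099625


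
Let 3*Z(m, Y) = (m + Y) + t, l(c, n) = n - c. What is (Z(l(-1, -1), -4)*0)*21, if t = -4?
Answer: 0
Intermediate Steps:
Z(m, Y) = -4/3 + Y/3 + m/3 (Z(m, Y) = ((m + Y) - 4)/3 = ((Y + m) - 4)/3 = (-4 + Y + m)/3 = -4/3 + Y/3 + m/3)
(Z(l(-1, -1), -4)*0)*21 = ((-4/3 + (⅓)*(-4) + (-1 - 1*(-1))/3)*0)*21 = ((-4/3 - 4/3 + (-1 + 1)/3)*0)*21 = ((-4/3 - 4/3 + (⅓)*0)*0)*21 = ((-4/3 - 4/3 + 0)*0)*21 = -8/3*0*21 = 0*21 = 0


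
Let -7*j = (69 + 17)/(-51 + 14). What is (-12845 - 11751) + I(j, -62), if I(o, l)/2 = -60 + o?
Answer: -6401272/259 ≈ -24715.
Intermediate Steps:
j = 86/259 (j = -(69 + 17)/(7*(-51 + 14)) = -86/(7*(-37)) = -86*(-1)/(7*37) = -1/7*(-86/37) = 86/259 ≈ 0.33205)
I(o, l) = -120 + 2*o (I(o, l) = 2*(-60 + o) = -120 + 2*o)
(-12845 - 11751) + I(j, -62) = (-12845 - 11751) + (-120 + 2*(86/259)) = -24596 + (-120 + 172/259) = -24596 - 30908/259 = -6401272/259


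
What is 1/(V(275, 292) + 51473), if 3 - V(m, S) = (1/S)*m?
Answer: 292/15030717 ≈ 1.9427e-5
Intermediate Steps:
V(m, S) = 3 - m/S (V(m, S) = 3 - 1/S*m = 3 - m/S)
1/(V(275, 292) + 51473) = 1/((3 - 1*275/292) + 51473) = 1/((3 - 1*275*1/292) + 51473) = 1/((3 - 275/292) + 51473) = 1/(601/292 + 51473) = 1/(15030717/292) = 292/15030717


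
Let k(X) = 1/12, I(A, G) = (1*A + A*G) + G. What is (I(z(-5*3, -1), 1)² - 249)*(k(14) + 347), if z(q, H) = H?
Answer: -258230/3 ≈ -86077.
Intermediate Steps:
I(A, G) = A + G + A*G (I(A, G) = (A + A*G) + G = A + G + A*G)
k(X) = 1/12 (k(X) = 1*(1/12) = 1/12)
(I(z(-5*3, -1), 1)² - 249)*(k(14) + 347) = ((-1 + 1 - 1*1)² - 249)*(1/12 + 347) = ((-1 + 1 - 1)² - 249)*(4165/12) = ((-1)² - 249)*(4165/12) = (1 - 249)*(4165/12) = -248*4165/12 = -258230/3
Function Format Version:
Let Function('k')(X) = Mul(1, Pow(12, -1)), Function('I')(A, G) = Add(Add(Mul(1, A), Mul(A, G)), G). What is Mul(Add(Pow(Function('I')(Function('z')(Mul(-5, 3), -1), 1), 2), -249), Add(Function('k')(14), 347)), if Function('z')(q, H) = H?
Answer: Rational(-258230, 3) ≈ -86077.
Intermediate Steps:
Function('I')(A, G) = Add(A, G, Mul(A, G)) (Function('I')(A, G) = Add(Add(A, Mul(A, G)), G) = Add(A, G, Mul(A, G)))
Function('k')(X) = Rational(1, 12) (Function('k')(X) = Mul(1, Rational(1, 12)) = Rational(1, 12))
Mul(Add(Pow(Function('I')(Function('z')(Mul(-5, 3), -1), 1), 2), -249), Add(Function('k')(14), 347)) = Mul(Add(Pow(Add(-1, 1, Mul(-1, 1)), 2), -249), Add(Rational(1, 12), 347)) = Mul(Add(Pow(Add(-1, 1, -1), 2), -249), Rational(4165, 12)) = Mul(Add(Pow(-1, 2), -249), Rational(4165, 12)) = Mul(Add(1, -249), Rational(4165, 12)) = Mul(-248, Rational(4165, 12)) = Rational(-258230, 3)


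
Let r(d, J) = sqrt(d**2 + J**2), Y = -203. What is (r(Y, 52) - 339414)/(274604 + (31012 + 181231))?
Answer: -339414/486847 + sqrt(43913)/486847 ≈ -0.69674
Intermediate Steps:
r(d, J) = sqrt(J**2 + d**2)
(r(Y, 52) - 339414)/(274604 + (31012 + 181231)) = (sqrt(52**2 + (-203)**2) - 339414)/(274604 + (31012 + 181231)) = (sqrt(2704 + 41209) - 339414)/(274604 + 212243) = (sqrt(43913) - 339414)/486847 = (-339414 + sqrt(43913))*(1/486847) = -339414/486847 + sqrt(43913)/486847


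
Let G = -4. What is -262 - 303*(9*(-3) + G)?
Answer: 9131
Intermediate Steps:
-262 - 303*(9*(-3) + G) = -262 - 303*(9*(-3) - 4) = -262 - 303*(-27 - 4) = -262 - 303*(-31) = -262 + 9393 = 9131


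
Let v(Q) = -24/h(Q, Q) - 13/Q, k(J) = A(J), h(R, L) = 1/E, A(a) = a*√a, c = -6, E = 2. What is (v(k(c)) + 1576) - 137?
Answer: 1391 - 13*I*√6/36 ≈ 1391.0 - 0.88454*I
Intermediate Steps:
A(a) = a^(3/2)
h(R, L) = ½ (h(R, L) = 1/2 = ½)
k(J) = J^(3/2)
v(Q) = -48 - 13/Q (v(Q) = -24/½ - 13/Q = -24*2 - 13/Q = -48 - 13/Q)
(v(k(c)) + 1576) - 137 = ((-48 - 13*I*√6/36) + 1576) - 137 = (1528 - 13*I*√6/36) - 137 = 1391 - 13*I*√6/36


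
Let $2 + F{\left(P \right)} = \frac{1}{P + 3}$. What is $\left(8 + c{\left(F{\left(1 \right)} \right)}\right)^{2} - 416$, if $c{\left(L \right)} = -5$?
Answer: $-407$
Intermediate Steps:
$F{\left(P \right)} = -2 + \frac{1}{3 + P}$ ($F{\left(P \right)} = -2 + \frac{1}{P + 3} = -2 + \frac{1}{3 + P}$)
$\left(8 + c{\left(F{\left(1 \right)} \right)}\right)^{2} - 416 = \left(8 - 5\right)^{2} - 416 = 3^{2} - 416 = 9 - 416 = -407$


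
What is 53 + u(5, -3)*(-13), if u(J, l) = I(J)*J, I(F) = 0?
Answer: 53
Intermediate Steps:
u(J, l) = 0 (u(J, l) = 0*J = 0)
53 + u(5, -3)*(-13) = 53 + 0*(-13) = 53 + 0 = 53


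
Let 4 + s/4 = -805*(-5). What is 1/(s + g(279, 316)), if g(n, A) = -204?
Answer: 1/15880 ≈ 6.2972e-5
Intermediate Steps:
s = 16084 (s = -16 + 4*(-805*(-5)) = -16 + 4*4025 = -16 + 16100 = 16084)
1/(s + g(279, 316)) = 1/(16084 - 204) = 1/15880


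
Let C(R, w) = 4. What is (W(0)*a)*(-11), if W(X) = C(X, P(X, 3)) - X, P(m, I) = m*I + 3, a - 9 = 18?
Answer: -1188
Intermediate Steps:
a = 27 (a = 9 + 18 = 27)
P(m, I) = 3 + I*m (P(m, I) = I*m + 3 = 3 + I*m)
W(X) = 4 - X
(W(0)*a)*(-11) = ((4 - 1*0)*27)*(-11) = ((4 + 0)*27)*(-11) = (4*27)*(-11) = 108*(-11) = -1188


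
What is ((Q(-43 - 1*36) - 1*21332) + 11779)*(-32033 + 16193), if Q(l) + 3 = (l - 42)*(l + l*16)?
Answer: -2422680480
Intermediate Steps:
Q(l) = -3 + 17*l*(-42 + l) (Q(l) = -3 + (l - 42)*(l + l*16) = -3 + (-42 + l)*(l + 16*l) = -3 + (-42 + l)*(17*l) = -3 + 17*l*(-42 + l))
((Q(-43 - 1*36) - 1*21332) + 11779)*(-32033 + 16193) = (((-3 - 714*(-43 - 1*36) + 17*(-43 - 1*36)²) - 1*21332) + 11779)*(-32033 + 16193) = (((-3 - 714*(-43 - 36) + 17*(-43 - 36)²) - 21332) + 11779)*(-15840) = (((-3 - 714*(-79) + 17*(-79)²) - 21332) + 11779)*(-15840) = (((-3 + 56406 + 17*6241) - 21332) + 11779)*(-15840) = (((-3 + 56406 + 106097) - 21332) + 11779)*(-15840) = ((162500 - 21332) + 11779)*(-15840) = (141168 + 11779)*(-15840) = 152947*(-15840) = -2422680480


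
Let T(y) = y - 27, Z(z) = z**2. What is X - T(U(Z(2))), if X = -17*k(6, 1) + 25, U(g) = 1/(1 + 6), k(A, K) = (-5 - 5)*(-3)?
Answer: -3207/7 ≈ -458.14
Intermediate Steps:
k(A, K) = 30 (k(A, K) = -10*(-3) = 30)
U(g) = 1/7
T(y) = -27 + y
X = -485 (X = -17*30 + 25 = -510 + 25 = -485)
X - T(U(Z(2))) = -485 - (-27 + 1/7) = -485 - 1*(-188/7) = -485 + 188/7 = -3207/7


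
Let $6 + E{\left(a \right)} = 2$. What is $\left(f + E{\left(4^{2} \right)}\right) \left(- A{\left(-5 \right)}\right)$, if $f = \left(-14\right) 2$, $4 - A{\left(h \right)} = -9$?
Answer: $416$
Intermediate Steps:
$E{\left(a \right)} = -4$ ($E{\left(a \right)} = -6 + 2 = -4$)
$A{\left(h \right)} = 13$ ($A{\left(h \right)} = 4 - -9 = 4 + 9 = 13$)
$f = -28$
$\left(f + E{\left(4^{2} \right)}\right) \left(- A{\left(-5 \right)}\right) = \left(-28 - 4\right) \left(\left(-1\right) 13\right) = \left(-32\right) \left(-13\right) = 416$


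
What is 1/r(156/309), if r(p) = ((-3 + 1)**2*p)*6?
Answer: 103/1248 ≈ 0.082532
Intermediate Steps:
r(p) = 24*p (r(p) = ((-2)**2*p)*6 = (4*p)*6 = 24*p)
1/r(156/309) = 1/(24*(156/309)) = 1/(24*(156*(1/309))) = 1/(24*(52/103)) = 1/(1248/103) = 103/1248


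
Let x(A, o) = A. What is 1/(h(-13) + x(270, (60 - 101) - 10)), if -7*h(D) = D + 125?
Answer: 1/254 ≈ 0.0039370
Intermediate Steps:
h(D) = -125/7 - D/7 (h(D) = -(D + 125)/7 = -(125 + D)/7 = -125/7 - D/7)
1/(h(-13) + x(270, (60 - 101) - 10)) = 1/((-125/7 - ⅐*(-13)) + 270) = 1/((-125/7 + 13/7) + 270) = 1/(-16 + 270) = 1/254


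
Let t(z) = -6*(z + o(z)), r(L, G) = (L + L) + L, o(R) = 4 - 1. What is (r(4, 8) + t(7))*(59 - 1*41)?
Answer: -864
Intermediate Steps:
o(R) = 3
r(L, G) = 3*L (r(L, G) = 2*L + L = 3*L)
t(z) = -18 - 6*z (t(z) = -6*(z + 3) = -6*(3 + z) = -18 - 6*z)
(r(4, 8) + t(7))*(59 - 1*41) = (3*4 + (-18 - 6*7))*(59 - 1*41) = (12 + (-18 - 42))*(59 - 41) = (12 - 60)*18 = -48*18 = -864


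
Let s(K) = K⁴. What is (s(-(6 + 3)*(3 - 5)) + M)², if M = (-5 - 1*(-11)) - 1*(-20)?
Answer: 11025420004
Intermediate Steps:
M = 26 (M = (-5 + 11) + 20 = 6 + 20 = 26)
(s(-(6 + 3)*(3 - 5)) + M)² = ((-(6 + 3)*(3 - 5))⁴ + 26)² = ((-9*(-2))⁴ + 26)² = ((-1*(-18))⁴ + 26)² = (18⁴ + 26)² = (104976 + 26)² = 105002² = 11025420004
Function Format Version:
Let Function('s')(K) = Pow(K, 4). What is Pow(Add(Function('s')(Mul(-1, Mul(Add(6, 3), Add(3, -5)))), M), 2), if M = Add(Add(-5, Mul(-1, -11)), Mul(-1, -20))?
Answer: 11025420004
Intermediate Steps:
M = 26 (M = Add(Add(-5, 11), 20) = Add(6, 20) = 26)
Pow(Add(Function('s')(Mul(-1, Mul(Add(6, 3), Add(3, -5)))), M), 2) = Pow(Add(Pow(Mul(-1, Mul(Add(6, 3), Add(3, -5))), 4), 26), 2) = Pow(Add(Pow(Mul(-1, Mul(9, -2)), 4), 26), 2) = Pow(Add(Pow(Mul(-1, -18), 4), 26), 2) = Pow(Add(Pow(18, 4), 26), 2) = Pow(Add(104976, 26), 2) = Pow(105002, 2) = 11025420004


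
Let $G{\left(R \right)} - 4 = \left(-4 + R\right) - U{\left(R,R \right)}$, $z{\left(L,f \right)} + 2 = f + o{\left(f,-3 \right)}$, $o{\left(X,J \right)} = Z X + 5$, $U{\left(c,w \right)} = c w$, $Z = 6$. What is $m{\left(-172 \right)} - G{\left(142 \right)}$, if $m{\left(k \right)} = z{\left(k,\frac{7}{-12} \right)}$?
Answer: $\frac{240251}{12} \approx 20021.0$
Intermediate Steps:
$o{\left(X,J \right)} = 5 + 6 X$ ($o{\left(X,J \right)} = 6 X + 5 = 5 + 6 X$)
$z{\left(L,f \right)} = 3 + 7 f$ ($z{\left(L,f \right)} = -2 + \left(f + \left(5 + 6 f\right)\right) = -2 + \left(5 + 7 f\right) = 3 + 7 f$)
$m{\left(k \right)} = - \frac{13}{12}$ ($m{\left(k \right)} = 3 + 7 \frac{7}{-12} = 3 + 7 \cdot 7 \left(- \frac{1}{12}\right) = 3 + 7 \left(- \frac{7}{12}\right) = 3 - \frac{49}{12} = - \frac{13}{12}$)
$G{\left(R \right)} = R - R^{2}$ ($G{\left(R \right)} = 4 - \left(4 - R + R R\right) = 4 - \left(4 + R^{2} - R\right) = R - R^{2}$)
$m{\left(-172 \right)} - G{\left(142 \right)} = - \frac{13}{12} - 142 \left(1 - 142\right) = - \frac{13}{12} - 142 \left(-141\right) = - \frac{13}{12} - -20022 = - \frac{13}{12} + 20022 = \frac{240251}{12}$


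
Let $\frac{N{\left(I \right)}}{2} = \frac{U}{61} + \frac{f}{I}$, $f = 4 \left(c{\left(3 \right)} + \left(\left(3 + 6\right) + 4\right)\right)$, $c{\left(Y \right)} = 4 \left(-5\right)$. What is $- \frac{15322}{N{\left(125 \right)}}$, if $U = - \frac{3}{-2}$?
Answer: $\frac{116830250}{3041} \approx 38418.0$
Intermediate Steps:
$c{\left(Y \right)} = -20$
$U = \frac{3}{2}$ ($U = \left(-3\right) \left(- \frac{1}{2}\right) = \frac{3}{2} \approx 1.5$)
$f = -28$ ($f = 4 \left(-20 + \left(\left(3 + 6\right) + 4\right)\right) = 4 \left(-20 + \left(9 + 4\right)\right) = 4 \left(-20 + 13\right) = 4 \left(-7\right) = -28$)
$N{\left(I \right)} = \frac{3}{61} - \frac{56}{I}$ ($N{\left(I \right)} = 2 \left(\frac{3}{2 \cdot 61} - \frac{28}{I}\right) = 2 \left(\frac{3}{2} \cdot \frac{1}{61} - \frac{28}{I}\right) = 2 \left(\frac{3}{122} - \frac{28}{I}\right) = \frac{3}{61} - \frac{56}{I}$)
$- \frac{15322}{N{\left(125 \right)}} = - \frac{15322}{\frac{3}{61} - \frac{56}{125}} = - \frac{15322}{- \frac{3041}{7625}} = \left(-15322\right) \left(- \frac{7625}{3041}\right) = \frac{116830250}{3041}$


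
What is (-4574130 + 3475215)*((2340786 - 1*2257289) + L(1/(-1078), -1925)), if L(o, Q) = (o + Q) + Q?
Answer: -94352253980475/1078 ≈ -8.7525e+10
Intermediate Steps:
L(o, Q) = o + 2*Q (L(o, Q) = (Q + o) + Q = o + 2*Q)
(-4574130 + 3475215)*((2340786 - 1*2257289) + L(1/(-1078), -1925)) = (-4574130 + 3475215)*((2340786 - 1*2257289) + (1/(-1078) + 2*(-1925))) = -1098915*((2340786 - 2257289) + (-1/1078 - 3850)) = -1098915*(83497 - 4150301/1078) = -1098915*85859465/1078 = -94352253980475/1078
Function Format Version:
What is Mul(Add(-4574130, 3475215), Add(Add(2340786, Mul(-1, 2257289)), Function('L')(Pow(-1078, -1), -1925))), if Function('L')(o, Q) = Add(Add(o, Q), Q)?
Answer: Rational(-94352253980475, 1078) ≈ -8.7525e+10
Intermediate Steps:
Function('L')(o, Q) = Add(o, Mul(2, Q)) (Function('L')(o, Q) = Add(Add(Q, o), Q) = Add(o, Mul(2, Q)))
Mul(Add(-4574130, 3475215), Add(Add(2340786, Mul(-1, 2257289)), Function('L')(Pow(-1078, -1), -1925))) = Mul(Add(-4574130, 3475215), Add(Add(2340786, Mul(-1, 2257289)), Add(Pow(-1078, -1), Mul(2, -1925)))) = Mul(-1098915, Add(Add(2340786, -2257289), Add(Rational(-1, 1078), -3850))) = Mul(-1098915, Add(83497, Rational(-4150301, 1078))) = Mul(-1098915, Rational(85859465, 1078)) = Rational(-94352253980475, 1078)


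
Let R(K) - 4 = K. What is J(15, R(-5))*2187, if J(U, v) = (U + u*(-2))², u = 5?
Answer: 54675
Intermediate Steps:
R(K) = 4 + K
J(U, v) = (-10 + U)² (J(U, v) = (U + 5*(-2))² = (U - 10)² = (-10 + U)²)
J(15, R(-5))*2187 = (-10 + 15)²*2187 = 5²*2187 = 25*2187 = 54675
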